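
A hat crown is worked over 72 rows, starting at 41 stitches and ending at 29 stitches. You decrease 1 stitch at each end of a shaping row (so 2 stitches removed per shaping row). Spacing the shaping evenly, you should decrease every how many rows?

Decrease every 12th row.

Stitches to remove: |29 − 41| = 12.
Shaping rows needed: 12 / 2 = 6.
72 rows / 6 = every 12 rows.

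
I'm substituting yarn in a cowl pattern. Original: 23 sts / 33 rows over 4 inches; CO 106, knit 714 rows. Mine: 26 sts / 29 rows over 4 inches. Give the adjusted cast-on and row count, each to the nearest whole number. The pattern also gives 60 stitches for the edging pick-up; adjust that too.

Cast on 120 stitches; work 627 rows; edging pick-up 68 stitches.

Stitches: 106 × 26/23 = 119.83 → 120.
Rows: 714 × 29/33 = 627.45 → 627.
edging pick-up: 60 × 26/23 = 67.83 → 68.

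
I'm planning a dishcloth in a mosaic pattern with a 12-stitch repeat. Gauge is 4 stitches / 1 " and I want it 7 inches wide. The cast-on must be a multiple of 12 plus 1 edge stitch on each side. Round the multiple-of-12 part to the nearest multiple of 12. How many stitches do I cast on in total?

4 / 1 = 4 sts per inch.
7 × 4 = 28.00 sts.
Less 2 edge sts → 26.00 for the repeat.
Nearest multiple of 12: 24.
Add back 2 edge sts → 26.

Cast on 26 stitches.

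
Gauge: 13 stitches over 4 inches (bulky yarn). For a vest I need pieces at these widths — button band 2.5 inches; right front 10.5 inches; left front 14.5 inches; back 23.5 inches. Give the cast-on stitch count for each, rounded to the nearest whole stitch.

button band 8; right front 34; left front 47; back 76.

Rate = 13/4 = 3.25 sts per in.
button band: 2.5 × 3.25 = 8.12 → 8.
right front: 10.5 × 3.25 = 34.12 → 34.
left front: 14.5 × 3.25 = 47.12 → 47.
back: 23.5 × 3.25 = 76.38 → 76.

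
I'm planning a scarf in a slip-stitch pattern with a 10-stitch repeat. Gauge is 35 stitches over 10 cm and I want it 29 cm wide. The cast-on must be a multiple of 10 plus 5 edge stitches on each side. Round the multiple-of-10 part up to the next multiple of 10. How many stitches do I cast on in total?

35 / 10 = 3.5 sts per cm.
29 × 3.5 = 101.50 sts.
Less 10 edge sts → 91.50 for the repeat.
Next multiple of 10: 100.
Add back 10 edge sts → 110.

Cast on 110 stitches.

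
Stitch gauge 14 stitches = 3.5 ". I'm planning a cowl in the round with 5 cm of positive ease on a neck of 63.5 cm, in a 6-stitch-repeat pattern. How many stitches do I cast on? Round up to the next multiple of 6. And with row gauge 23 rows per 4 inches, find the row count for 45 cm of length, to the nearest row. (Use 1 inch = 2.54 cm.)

Finished = 63.5 + 5 = 68.5 cm.
68.5 cm × 1/2.54 = 26.97 inches.
14/3.5 = 4 sts per in; 26.97 × 4 = 107.87 sts.
Next multiple of 6 → 108.
45 cm = 17.72 inches; × 5.75 = 101.87 → 102 rows.

Cast on 108 stitches; work 102 rows.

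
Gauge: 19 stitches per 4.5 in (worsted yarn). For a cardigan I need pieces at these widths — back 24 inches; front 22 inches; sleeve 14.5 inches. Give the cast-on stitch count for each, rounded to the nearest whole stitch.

Rate = 19/4.5 = 4.222 sts per in.
back: 24 × 4.222 = 101.33 → 101.
front: 22 × 4.222 = 92.89 → 93.
sleeve: 14.5 × 4.222 = 61.22 → 61.

back 101; front 93; sleeve 61.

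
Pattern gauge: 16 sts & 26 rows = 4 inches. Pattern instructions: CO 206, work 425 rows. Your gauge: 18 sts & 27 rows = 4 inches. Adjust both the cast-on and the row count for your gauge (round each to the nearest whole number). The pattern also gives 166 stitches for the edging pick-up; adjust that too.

Cast on 232 stitches; work 441 rows; edging pick-up 187 stitches.

Stitches: 206 × 18/16 = 231.75 → 232.
Rows: 425 × 27/26 = 441.35 → 441.
edging pick-up: 166 × 18/16 = 186.75 → 187.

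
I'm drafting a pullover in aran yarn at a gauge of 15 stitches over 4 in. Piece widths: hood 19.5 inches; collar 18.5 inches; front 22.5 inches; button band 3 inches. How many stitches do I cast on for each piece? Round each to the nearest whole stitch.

hood 73; collar 69; front 84; button band 11.

Rate = 15/4 = 3.75 sts per in.
hood: 19.5 × 3.75 = 73.12 → 73.
collar: 18.5 × 3.75 = 69.38 → 69.
front: 22.5 × 3.75 = 84.38 → 84.
button band: 3 × 3.75 = 11.25 → 11.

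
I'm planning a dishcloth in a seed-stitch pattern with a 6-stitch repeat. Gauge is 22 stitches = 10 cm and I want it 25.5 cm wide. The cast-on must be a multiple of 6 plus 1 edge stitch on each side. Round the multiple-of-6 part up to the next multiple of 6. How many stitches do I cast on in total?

22 / 10 = 2.2 sts per cm.
25.5 × 2.2 = 56.10 sts.
Less 2 edge sts → 54.10 for the repeat.
Next multiple of 6: 60.
Add back 2 edge sts → 62.

Cast on 62 stitches.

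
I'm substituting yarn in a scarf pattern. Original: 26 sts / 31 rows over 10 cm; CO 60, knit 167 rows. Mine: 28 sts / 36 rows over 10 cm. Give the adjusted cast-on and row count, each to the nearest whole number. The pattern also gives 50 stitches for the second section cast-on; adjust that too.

Cast on 65 stitches; work 194 rows; second section cast-on 54 stitches.

Stitches: 60 × 28/26 = 64.62 → 65.
Rows: 167 × 36/31 = 193.94 → 194.
second section cast-on: 50 × 28/26 = 53.85 → 54.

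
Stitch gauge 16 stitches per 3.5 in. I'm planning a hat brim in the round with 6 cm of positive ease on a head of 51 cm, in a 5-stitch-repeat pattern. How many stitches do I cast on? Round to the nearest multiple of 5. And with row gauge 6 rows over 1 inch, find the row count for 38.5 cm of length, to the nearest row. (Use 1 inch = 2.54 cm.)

Cast on 105 stitches; work 91 rows.

Finished = 51 + 6 = 57 cm.
57 cm × 1/2.54 = 22.44 inches.
16/3.5 = 4.571 sts per in; 22.44 × 4.571 = 102.59 sts.
Nearest multiple of 5 → 105.
38.5 cm = 15.16 inches; × 6 = 90.94 → 91 rows.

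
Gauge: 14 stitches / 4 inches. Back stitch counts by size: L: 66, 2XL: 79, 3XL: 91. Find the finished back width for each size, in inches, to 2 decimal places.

14/4 = 3.5 sts per in.
L: 66 / 3.5 = 18.857 → 18.86 in.
2XL: 79 / 3.5 = 22.571 → 22.57 in.
3XL: 91 / 3.5 = 26.000 → 26.00 in.

L 18.86 inches; 2XL 22.57 inches; 3XL 26.00 inches.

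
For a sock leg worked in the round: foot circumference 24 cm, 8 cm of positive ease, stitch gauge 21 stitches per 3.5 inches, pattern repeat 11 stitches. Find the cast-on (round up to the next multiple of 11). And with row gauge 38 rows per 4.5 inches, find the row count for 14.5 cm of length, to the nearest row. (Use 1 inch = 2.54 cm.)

Finished = 24 + 8 = 32 cm.
32 cm × 1/2.54 = 12.60 inches.
21/3.5 = 6 sts per in; 12.60 × 6 = 75.59 sts.
Next multiple of 11 → 77.
14.5 cm = 5.71 inches; × 8.444 = 48.21 → 48 rows.

Cast on 77 stitches; work 48 rows.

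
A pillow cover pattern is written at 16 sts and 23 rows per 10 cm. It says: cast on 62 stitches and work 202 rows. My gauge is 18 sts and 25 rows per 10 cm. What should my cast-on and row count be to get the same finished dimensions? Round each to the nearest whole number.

Stitches: 62 × 18/16 = 69.75 → 70.
Rows: 202 × 25/23 = 219.57 → 220.

Cast on 70 stitches; work 220 rows.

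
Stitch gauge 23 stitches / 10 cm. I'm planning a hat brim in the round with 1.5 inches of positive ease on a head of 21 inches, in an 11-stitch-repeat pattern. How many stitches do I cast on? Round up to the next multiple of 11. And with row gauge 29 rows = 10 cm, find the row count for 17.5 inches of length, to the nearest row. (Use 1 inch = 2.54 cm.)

Finished = 21 + 1.5 = 22.5 inches.
22.5 inches × 2.54 = 57.15 cm.
23/10 = 2.3 sts per cm; 57.15 × 2.3 = 131.44 sts.
Next multiple of 11 → 132.
17.5 inches = 44.45 cm; × 2.9 = 128.91 → 129 rows.

Cast on 132 stitches; work 129 rows.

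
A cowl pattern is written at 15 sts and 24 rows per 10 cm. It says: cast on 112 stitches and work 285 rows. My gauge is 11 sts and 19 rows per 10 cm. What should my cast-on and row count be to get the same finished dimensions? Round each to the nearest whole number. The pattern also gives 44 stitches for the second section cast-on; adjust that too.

Stitches: 112 × 11/15 = 82.13 → 82.
Rows: 285 × 19/24 = 225.62 → 226.
second section cast-on: 44 × 11/15 = 32.27 → 32.

Cast on 82 stitches; work 226 rows; second section cast-on 32 stitches.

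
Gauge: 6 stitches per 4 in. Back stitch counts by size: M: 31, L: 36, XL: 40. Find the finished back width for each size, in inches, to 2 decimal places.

6/4 = 1.5 sts per in.
M: 31 / 1.5 = 20.667 → 20.67 in.
L: 36 / 1.5 = 24.000 → 24.00 in.
XL: 40 / 1.5 = 26.667 → 26.67 in.

M 20.67 inches; L 24.00 inches; XL 26.67 inches.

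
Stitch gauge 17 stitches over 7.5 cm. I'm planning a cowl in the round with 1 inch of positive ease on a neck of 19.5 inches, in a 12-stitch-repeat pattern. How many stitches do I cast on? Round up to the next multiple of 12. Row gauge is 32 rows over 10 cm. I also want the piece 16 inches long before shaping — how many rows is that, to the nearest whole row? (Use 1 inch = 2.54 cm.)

Finished = 19.5 + 1 = 20.5 inches.
20.5 inches × 2.54 = 52.07 cm.
17/7.5 = 2.267 sts per cm; 52.07 × 2.267 = 118.03 sts.
Next multiple of 12 → 120.
16 inches = 40.64 cm; × 3.2 = 130.05 → 130 rows.

Cast on 120 stitches; work 130 rows.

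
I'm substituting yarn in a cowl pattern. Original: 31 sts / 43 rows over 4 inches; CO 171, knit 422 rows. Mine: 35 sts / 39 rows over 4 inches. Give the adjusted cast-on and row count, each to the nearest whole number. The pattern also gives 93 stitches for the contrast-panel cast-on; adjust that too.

Cast on 193 stitches; work 383 rows; contrast-panel cast-on 105 stitches.

Stitches: 171 × 35/31 = 193.06 → 193.
Rows: 422 × 39/43 = 382.74 → 383.
contrast-panel cast-on: 93 × 35/31 = 105.00 → 105.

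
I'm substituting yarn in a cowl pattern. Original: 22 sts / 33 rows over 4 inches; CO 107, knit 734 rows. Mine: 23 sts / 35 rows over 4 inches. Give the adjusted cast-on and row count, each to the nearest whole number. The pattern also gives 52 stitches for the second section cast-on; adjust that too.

Stitches: 107 × 23/22 = 111.86 → 112.
Rows: 734 × 35/33 = 778.48 → 778.
second section cast-on: 52 × 23/22 = 54.36 → 54.

Cast on 112 stitches; work 778 rows; second section cast-on 54 stitches.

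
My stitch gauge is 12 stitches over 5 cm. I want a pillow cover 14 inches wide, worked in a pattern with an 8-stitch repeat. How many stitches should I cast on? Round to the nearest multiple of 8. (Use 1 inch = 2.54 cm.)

Cast on 88 stitches.

14 in = 14 × 2.54 = 35.56 cm.
12 / 5 = 2.4 sts/cm.
35.56 × 2.4 = 85.34 sts.
→ 88.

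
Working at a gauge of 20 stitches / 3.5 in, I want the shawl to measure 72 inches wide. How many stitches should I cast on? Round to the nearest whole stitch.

20 stitches / 3.5 in = 5.714 stitches per inch.
72 × 5.714 = 411.43 stitches.
Round to nearest → 411.

411 stitches.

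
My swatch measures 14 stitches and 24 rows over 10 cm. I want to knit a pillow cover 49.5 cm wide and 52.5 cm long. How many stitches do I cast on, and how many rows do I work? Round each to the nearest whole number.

Stitch gauge = 14/10 = 1.4 sts/cm; 49.5 × 1.4 = 69.30 → 69 sts.
Row gauge = 24/10 = 2.4 rows/cm; 52.5 × 2.4 = 126.00 → 126 rows.

Cast on 69 stitches and work 126 rows.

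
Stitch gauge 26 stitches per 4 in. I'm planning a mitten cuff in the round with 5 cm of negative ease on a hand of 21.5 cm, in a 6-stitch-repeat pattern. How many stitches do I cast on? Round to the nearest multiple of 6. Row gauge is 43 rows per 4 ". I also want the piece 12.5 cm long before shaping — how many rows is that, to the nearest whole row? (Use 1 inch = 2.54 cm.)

Cast on 42 stitches; work 53 rows.

Finished = 21.5 − 5 = 16.5 cm.
16.5 cm × 1/2.54 = 6.50 inches.
26/4 = 6.5 sts per in; 6.50 × 6.5 = 42.22 sts.
Nearest multiple of 6 → 42.
12.5 cm = 4.92 inches; × 10.75 = 52.90 → 53 rows.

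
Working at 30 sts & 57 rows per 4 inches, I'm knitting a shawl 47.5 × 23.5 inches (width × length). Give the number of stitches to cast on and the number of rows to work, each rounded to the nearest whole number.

Stitch gauge = 30/4 = 7.5 sts/in; 47.5 × 7.5 = 356.25 → 356 sts.
Row gauge = 57/4 = 14.25 rows/in; 23.5 × 14.25 = 334.88 → 335 rows.

Cast on 356 stitches and work 335 rows.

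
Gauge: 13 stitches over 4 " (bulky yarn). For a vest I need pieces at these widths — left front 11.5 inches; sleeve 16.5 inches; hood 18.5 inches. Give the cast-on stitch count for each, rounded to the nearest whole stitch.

left front 37; sleeve 54; hood 60.

Rate = 13/4 = 3.25 sts per in.
left front: 11.5 × 3.25 = 37.38 → 37.
sleeve: 16.5 × 3.25 = 53.62 → 54.
hood: 18.5 × 3.25 = 60.12 → 60.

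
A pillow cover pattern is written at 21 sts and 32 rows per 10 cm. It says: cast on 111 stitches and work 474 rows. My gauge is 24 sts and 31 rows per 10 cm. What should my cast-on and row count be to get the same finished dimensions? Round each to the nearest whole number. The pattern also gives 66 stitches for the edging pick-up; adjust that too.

Cast on 127 stitches; work 459 rows; edging pick-up 75 stitches.

Stitches: 111 × 24/21 = 126.86 → 127.
Rows: 474 × 31/32 = 459.19 → 459.
edging pick-up: 66 × 24/21 = 75.43 → 75.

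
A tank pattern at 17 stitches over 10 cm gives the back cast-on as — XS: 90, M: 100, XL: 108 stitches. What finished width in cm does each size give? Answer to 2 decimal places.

XS 52.94 cm; M 58.82 cm; XL 63.53 cm.

17/10 = 1.7 sts per cm.
XS: 90 / 1.7 = 52.941 → 52.94 cm.
M: 100 / 1.7 = 58.824 → 58.82 cm.
XL: 108 / 1.7 = 63.529 → 63.53 cm.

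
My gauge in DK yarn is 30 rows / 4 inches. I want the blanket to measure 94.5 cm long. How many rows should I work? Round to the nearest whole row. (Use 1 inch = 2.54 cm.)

94.5 cm = 37.20 in.
30 rows / 4 in = 7.5 rows per inch.
37.20 × 7.5 = 279.04 rows.
Round to nearest → 279.

Knit 279 rows.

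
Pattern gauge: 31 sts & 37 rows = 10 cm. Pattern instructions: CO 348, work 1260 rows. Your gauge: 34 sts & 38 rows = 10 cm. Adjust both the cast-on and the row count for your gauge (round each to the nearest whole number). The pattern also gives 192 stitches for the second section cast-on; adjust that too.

Stitches: 348 × 34/31 = 381.68 → 382.
Rows: 1260 × 38/37 = 1294.05 → 1294.
second section cast-on: 192 × 34/31 = 210.58 → 211.

Cast on 382 stitches; work 1294 rows; second section cast-on 211 stitches.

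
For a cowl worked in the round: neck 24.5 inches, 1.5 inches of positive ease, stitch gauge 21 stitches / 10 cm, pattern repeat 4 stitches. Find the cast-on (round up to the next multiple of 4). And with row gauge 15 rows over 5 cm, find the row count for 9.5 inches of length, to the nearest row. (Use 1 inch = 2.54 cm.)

Cast on 140 stitches; work 72 rows.

Finished = 24.5 + 1.5 = 26 inches.
26 inches × 2.54 = 66.04 cm.
21/10 = 2.1 sts per cm; 66.04 × 2.1 = 138.68 sts.
Next multiple of 4 → 140.
9.5 inches = 24.13 cm; × 3 = 72.39 → 72 rows.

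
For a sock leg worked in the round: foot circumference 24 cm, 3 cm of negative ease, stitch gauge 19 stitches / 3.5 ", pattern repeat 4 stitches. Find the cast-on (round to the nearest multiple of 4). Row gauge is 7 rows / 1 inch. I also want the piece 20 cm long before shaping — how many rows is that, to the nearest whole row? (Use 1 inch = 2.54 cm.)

Finished = 24 − 3 = 21 cm.
21 cm × 1/2.54 = 8.27 inches.
19/3.5 = 5.429 sts per in; 8.27 × 5.429 = 44.88 sts.
Nearest multiple of 4 → 44.
20 cm = 7.87 inches; × 7 = 55.12 → 55 rows.

Cast on 44 stitches; work 55 rows.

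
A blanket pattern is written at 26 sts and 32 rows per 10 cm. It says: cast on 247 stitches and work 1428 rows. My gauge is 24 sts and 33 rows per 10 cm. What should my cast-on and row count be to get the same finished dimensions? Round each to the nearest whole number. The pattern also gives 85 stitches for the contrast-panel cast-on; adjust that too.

Stitches: 247 × 24/26 = 228.00 → 228.
Rows: 1428 × 33/32 = 1472.62 → 1473.
contrast-panel cast-on: 85 × 24/26 = 78.46 → 78.

Cast on 228 stitches; work 1473 rows; contrast-panel cast-on 78 stitches.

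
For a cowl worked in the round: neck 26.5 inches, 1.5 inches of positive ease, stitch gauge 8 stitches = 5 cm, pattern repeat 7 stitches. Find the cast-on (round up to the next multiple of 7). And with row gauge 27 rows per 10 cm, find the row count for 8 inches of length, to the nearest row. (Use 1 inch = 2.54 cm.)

Cast on 119 stitches; work 55 rows.

Finished = 26.5 + 1.5 = 28 inches.
28 inches × 2.54 = 71.12 cm.
8/5 = 1.6 sts per cm; 71.12 × 1.6 = 113.79 sts.
Next multiple of 7 → 119.
8 inches = 20.32 cm; × 2.7 = 54.86 → 55 rows.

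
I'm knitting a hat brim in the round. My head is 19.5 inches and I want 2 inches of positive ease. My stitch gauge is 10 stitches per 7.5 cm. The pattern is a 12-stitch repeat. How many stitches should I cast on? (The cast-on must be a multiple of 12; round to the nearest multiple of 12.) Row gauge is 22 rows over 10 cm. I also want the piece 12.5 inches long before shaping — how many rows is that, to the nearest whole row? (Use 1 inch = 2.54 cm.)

Cast on 72 stitches; work 70 rows.

Finished = 19.5 + 2 = 21.5 inches.
21.5 inches × 2.54 = 54.61 cm.
10/7.5 = 1.333 sts per cm; 54.61 × 1.333 = 72.81 sts.
Nearest multiple of 12 → 72.
12.5 inches = 31.75 cm; × 2.2 = 69.85 → 70 rows.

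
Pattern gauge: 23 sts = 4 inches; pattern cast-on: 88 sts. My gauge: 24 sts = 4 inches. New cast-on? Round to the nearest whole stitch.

Scale factor = 24 / 23 = 1.043.
88 × 24 / 23 = 91.83 sts.
→ 92 sts.

Cast on 92 stitches.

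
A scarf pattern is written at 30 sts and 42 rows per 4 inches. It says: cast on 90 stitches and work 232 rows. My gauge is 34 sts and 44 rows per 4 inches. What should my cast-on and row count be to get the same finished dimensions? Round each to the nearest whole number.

Cast on 102 stitches; work 243 rows.

Stitches: 90 × 34/30 = 102.00 → 102.
Rows: 232 × 44/42 = 243.05 → 243.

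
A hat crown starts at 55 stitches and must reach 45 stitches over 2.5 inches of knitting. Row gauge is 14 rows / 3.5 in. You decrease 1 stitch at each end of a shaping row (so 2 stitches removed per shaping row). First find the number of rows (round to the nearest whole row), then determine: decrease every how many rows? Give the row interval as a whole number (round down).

Decrease every 2nd row.

Rows = 2.5 × 4 = 10.0 → 10 rows.
Stitches to remove: 10 → 5 shaping rows (at 2 st each).
10 / 5 = 2.00 → every 2 rows.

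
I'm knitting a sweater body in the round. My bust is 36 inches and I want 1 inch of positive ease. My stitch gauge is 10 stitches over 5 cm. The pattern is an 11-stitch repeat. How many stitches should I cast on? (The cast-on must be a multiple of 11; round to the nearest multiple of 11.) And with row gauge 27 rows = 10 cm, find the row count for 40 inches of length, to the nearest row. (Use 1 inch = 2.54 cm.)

Finished = 36 + 1 = 37 inches.
37 inches × 2.54 = 93.98 cm.
10/5 = 2 sts per cm; 93.98 × 2 = 187.96 sts.
Nearest multiple of 11 → 187.
40 inches = 101.60 cm; × 2.7 = 274.32 → 274 rows.

Cast on 187 stitches; work 274 rows.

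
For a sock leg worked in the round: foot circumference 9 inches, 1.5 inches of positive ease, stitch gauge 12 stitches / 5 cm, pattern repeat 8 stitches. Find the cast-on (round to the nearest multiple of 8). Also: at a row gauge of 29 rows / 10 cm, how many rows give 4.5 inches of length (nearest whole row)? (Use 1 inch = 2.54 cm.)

Cast on 64 stitches; work 33 rows.

Finished = 9 + 1.5 = 10.5 inches.
10.5 inches × 2.54 = 26.67 cm.
12/5 = 2.4 sts per cm; 26.67 × 2.4 = 64.01 sts.
Nearest multiple of 8 → 64.
4.5 inches = 11.43 cm; × 2.9 = 33.15 → 33 rows.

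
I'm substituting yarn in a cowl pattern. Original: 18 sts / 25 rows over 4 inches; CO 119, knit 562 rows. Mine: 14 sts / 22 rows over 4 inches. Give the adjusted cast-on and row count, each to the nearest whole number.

Cast on 93 stitches; work 495 rows.

Stitches: 119 × 14/18 = 92.56 → 93.
Rows: 562 × 22/25 = 494.56 → 495.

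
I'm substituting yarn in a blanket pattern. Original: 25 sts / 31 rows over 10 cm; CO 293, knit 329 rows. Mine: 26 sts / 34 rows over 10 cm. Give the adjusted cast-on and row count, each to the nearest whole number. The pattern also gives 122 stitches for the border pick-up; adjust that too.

Stitches: 293 × 26/25 = 304.72 → 305.
Rows: 329 × 34/31 = 360.84 → 361.
border pick-up: 122 × 26/25 = 126.88 → 127.

Cast on 305 stitches; work 361 rows; border pick-up 127 stitches.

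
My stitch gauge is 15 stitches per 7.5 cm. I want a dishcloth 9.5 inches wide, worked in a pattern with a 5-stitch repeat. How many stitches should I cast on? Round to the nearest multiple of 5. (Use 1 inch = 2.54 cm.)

Cast on 50 stitches.

9.5 in = 9.5 × 2.54 = 24.13 cm.
15 / 7.5 = 2 sts/cm.
24.13 × 2 = 48.26 sts.
→ 50.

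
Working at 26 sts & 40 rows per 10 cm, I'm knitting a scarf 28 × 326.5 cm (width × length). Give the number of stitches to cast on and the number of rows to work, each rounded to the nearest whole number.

Cast on 73 stitches and work 1306 rows.

Stitch gauge = 26/10 = 2.6 sts/cm; 28 × 2.6 = 72.80 → 73 sts.
Row gauge = 40/10 = 4 rows/cm; 326.5 × 4 = 1306.00 → 1306 rows.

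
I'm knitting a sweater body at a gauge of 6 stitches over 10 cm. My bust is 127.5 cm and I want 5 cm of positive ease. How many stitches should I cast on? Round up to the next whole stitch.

Finished = 127.5 + 5 = 132.5 cm.
6 / 10 = 0.6 sts per cm.
132.50 × 0.6 = 79.50 sts.
→ 80 sts.

CO 80 sts.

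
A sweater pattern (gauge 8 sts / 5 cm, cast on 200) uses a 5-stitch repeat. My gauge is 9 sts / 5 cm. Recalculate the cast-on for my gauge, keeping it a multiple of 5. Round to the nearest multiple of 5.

200 × 9 / 8 = 225.00.
Nearest multiple of 5: 225.

225 stitches.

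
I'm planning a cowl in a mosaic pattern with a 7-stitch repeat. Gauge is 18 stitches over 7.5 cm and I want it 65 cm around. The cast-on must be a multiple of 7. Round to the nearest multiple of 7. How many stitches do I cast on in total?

18 / 7.5 = 2.4 sts per cm.
65 × 2.4 = 156.00 sts.
Nearest multiple of 7: 154.

CO 154 sts.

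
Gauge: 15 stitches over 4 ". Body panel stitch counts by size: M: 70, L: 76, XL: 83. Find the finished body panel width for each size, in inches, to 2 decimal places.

M 18.67 inches; L 20.27 inches; XL 22.13 inches.

15/4 = 3.75 sts per in.
M: 70 / 3.75 = 18.667 → 18.67 in.
L: 76 / 3.75 = 20.267 → 20.27 in.
XL: 83 / 3.75 = 22.133 → 22.13 in.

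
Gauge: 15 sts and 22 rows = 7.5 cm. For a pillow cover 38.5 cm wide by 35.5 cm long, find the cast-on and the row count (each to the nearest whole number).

Stitch gauge = 15/7.5 = 2 sts/cm; 38.5 × 2 = 77.00 → 77 sts.
Row gauge = 22/7.5 = 2.933 rows/cm; 35.5 × 2.933 = 104.13 → 104 rows.

Cast on 77 stitches and work 104 rows.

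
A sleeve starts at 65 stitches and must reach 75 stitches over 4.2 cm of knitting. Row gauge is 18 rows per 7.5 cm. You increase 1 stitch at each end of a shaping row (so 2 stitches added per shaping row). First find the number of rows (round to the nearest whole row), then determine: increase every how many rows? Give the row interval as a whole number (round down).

Rows = 4.2 × 2.4 = 10.1 → 10 rows.
Stitches to add: 10 → 5 shaping rows (at 2 st each).
10 / 5 = 2.00 → every 2 rows.

Increase every 2nd row.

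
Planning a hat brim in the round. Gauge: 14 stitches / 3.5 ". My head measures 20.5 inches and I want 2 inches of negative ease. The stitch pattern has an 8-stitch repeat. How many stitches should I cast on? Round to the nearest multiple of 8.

Cast on 72 stitches.

Finished = 20.5 − 2 = 18.5 inches.
14 / 3.5 = 4 sts/in.
18.5 × 4 = 74.00 sts.
Nearest multiple of 8: 72.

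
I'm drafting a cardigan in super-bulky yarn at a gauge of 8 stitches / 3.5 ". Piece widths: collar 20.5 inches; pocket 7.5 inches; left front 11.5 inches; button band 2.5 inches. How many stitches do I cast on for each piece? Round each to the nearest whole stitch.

collar 47; pocket 17; left front 26; button band 6.

Rate = 8/3.5 = 2.286 sts per in.
collar: 20.5 × 2.286 = 46.86 → 47.
pocket: 7.5 × 2.286 = 17.14 → 17.
left front: 11.5 × 2.286 = 26.29 → 26.
button band: 2.5 × 2.286 = 5.71 → 6.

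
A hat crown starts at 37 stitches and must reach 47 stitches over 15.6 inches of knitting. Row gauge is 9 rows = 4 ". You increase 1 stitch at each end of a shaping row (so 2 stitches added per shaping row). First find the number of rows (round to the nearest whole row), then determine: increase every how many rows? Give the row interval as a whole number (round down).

Increase every 7th row.

Rows = 15.6 × 2.25 = 35.1 → 35 rows.
Stitches to add: 10 → 5 shaping rows (at 2 st each).
35 / 5 = 7.00 → every 7 rows.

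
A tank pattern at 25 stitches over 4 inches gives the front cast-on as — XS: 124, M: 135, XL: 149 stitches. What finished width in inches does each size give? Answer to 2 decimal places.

25/4 = 6.25 sts per in.
XS: 124 / 6.25 = 19.840 → 19.84 in.
M: 135 / 6.25 = 21.600 → 21.60 in.
XL: 149 / 6.25 = 23.840 → 23.84 in.

XS 19.84 inches; M 21.60 inches; XL 23.84 inches.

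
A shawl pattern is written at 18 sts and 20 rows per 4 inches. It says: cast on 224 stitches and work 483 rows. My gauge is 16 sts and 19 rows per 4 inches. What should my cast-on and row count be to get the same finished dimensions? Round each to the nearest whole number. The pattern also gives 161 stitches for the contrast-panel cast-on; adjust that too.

Stitches: 224 × 16/18 = 199.11 → 199.
Rows: 483 × 19/20 = 458.85 → 459.
contrast-panel cast-on: 161 × 16/18 = 143.11 → 143.

Cast on 199 stitches; work 459 rows; contrast-panel cast-on 143 stitches.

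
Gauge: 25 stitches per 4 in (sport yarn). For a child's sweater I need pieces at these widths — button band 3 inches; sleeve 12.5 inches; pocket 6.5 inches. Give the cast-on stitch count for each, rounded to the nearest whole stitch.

button band 19; sleeve 78; pocket 41.

Rate = 25/4 = 6.25 sts per in.
button band: 3 × 6.25 = 18.75 → 19.
sleeve: 12.5 × 6.25 = 78.12 → 78.
pocket: 6.5 × 6.25 = 40.62 → 41.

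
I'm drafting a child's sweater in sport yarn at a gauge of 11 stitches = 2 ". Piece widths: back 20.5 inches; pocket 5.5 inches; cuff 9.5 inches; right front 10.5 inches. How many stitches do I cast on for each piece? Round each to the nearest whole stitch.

back 113; pocket 30; cuff 52; right front 58.

Rate = 11/2 = 5.5 sts per in.
back: 20.5 × 5.5 = 112.75 → 113.
pocket: 5.5 × 5.5 = 30.25 → 30.
cuff: 9.5 × 5.5 = 52.25 → 52.
right front: 10.5 × 5.5 = 57.75 → 58.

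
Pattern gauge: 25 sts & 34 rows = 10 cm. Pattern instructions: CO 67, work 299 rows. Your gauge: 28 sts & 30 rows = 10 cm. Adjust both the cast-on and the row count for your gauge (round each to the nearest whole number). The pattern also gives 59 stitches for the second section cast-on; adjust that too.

Cast on 75 stitches; work 264 rows; second section cast-on 66 stitches.

Stitches: 67 × 28/25 = 75.04 → 75.
Rows: 299 × 30/34 = 263.82 → 264.
second section cast-on: 59 × 28/25 = 66.08 → 66.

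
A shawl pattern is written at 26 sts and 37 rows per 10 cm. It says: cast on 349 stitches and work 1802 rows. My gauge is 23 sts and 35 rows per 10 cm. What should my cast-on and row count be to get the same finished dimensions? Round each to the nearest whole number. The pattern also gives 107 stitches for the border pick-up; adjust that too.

Stitches: 349 × 23/26 = 308.73 → 309.
Rows: 1802 × 35/37 = 1704.59 → 1705.
border pick-up: 107 × 23/26 = 94.65 → 95.

Cast on 309 stitches; work 1705 rows; border pick-up 95 stitches.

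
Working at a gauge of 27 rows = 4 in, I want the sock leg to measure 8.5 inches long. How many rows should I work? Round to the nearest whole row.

27 rows / 4 in = 6.75 rows per inch.
8.5 × 6.75 = 57.38 rows.
Round to nearest → 57.

57 rows.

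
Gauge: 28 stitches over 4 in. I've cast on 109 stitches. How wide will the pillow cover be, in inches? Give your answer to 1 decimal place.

15.6 inches.

28 stitches / 4 inch = 7 stitches per inch.
109 / 7 = 15.57 inches.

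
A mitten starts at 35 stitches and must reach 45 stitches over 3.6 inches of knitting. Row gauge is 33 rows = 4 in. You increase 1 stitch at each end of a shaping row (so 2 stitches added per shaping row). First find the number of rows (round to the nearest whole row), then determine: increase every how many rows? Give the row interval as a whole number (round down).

Increase every 6th row.

Rows = 3.6 × 8.25 = 29.7 → 30 rows.
Stitches to add: 10 → 5 shaping rows (at 2 st each).
30 / 5 = 6.00 → every 6 rows.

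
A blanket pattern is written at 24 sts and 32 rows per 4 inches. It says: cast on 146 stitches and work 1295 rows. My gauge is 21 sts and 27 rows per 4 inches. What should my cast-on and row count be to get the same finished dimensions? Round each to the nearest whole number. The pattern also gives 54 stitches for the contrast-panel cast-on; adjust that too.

Stitches: 146 × 21/24 = 127.75 → 128.
Rows: 1295 × 27/32 = 1092.66 → 1093.
contrast-panel cast-on: 54 × 21/24 = 47.25 → 47.

Cast on 128 stitches; work 1093 rows; contrast-panel cast-on 47 stitches.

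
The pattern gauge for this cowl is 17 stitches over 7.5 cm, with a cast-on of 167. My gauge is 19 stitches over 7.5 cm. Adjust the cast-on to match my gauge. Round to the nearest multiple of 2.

186 stitches.

Scale factor = 19 / 17 = 1.118.
167 × 19 / 17 = 186.65 sts.
→ 186 sts.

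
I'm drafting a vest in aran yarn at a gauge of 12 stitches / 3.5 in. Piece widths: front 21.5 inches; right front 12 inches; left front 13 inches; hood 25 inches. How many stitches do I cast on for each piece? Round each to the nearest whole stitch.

Rate = 12/3.5 = 3.429 sts per in.
front: 21.5 × 3.429 = 73.71 → 74.
right front: 12 × 3.429 = 41.14 → 41.
left front: 13 × 3.429 = 44.57 → 45.
hood: 25 × 3.429 = 85.71 → 86.

front 74; right front 41; left front 45; hood 86.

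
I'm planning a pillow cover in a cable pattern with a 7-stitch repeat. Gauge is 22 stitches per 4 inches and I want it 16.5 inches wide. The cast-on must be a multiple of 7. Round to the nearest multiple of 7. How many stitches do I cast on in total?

Cast on 91 stitches.

22 / 4 = 5.5 sts per inch.
16.5 × 5.5 = 90.75 sts.
Nearest multiple of 7: 91.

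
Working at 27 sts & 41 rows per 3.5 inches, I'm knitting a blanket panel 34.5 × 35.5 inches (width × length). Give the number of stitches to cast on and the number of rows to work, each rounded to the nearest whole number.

Cast on 266 stitches and work 416 rows.

Stitch gauge = 27/3.5 = 7.714 sts/in; 34.5 × 7.714 = 266.14 → 266 sts.
Row gauge = 41/3.5 = 11.714 rows/in; 35.5 × 11.714 = 415.86 → 416 rows.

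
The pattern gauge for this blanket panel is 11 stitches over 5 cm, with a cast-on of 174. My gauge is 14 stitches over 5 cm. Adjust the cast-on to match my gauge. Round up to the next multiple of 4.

Cast on 224 stitches.

Scale factor = 14 / 11 = 1.273.
174 × 14 / 11 = 221.45 sts.
→ 224 sts.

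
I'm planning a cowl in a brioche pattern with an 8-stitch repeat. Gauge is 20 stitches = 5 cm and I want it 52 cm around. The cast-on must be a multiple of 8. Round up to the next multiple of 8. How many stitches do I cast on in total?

20 / 5 = 4 sts per cm.
52 × 4 = 208.00 sts.
Next multiple of 8: 208.

Cast on 208 stitches.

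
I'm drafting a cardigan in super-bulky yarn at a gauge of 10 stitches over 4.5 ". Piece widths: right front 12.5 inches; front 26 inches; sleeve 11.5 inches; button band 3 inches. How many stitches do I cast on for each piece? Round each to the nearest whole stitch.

Rate = 10/4.5 = 2.222 sts per in.
right front: 12.5 × 2.222 = 27.78 → 28.
front: 26 × 2.222 = 57.78 → 58.
sleeve: 11.5 × 2.222 = 25.56 → 26.
button band: 3 × 2.222 = 6.67 → 7.

right front 28; front 58; sleeve 26; button band 7.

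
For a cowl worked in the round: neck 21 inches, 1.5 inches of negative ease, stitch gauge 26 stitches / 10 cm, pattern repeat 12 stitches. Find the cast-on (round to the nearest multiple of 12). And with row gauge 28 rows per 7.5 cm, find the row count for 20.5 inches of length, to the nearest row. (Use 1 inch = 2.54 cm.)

Cast on 132 stitches; work 194 rows.

Finished = 21 − 1.5 = 19.5 inches.
19.5 inches × 2.54 = 49.53 cm.
26/10 = 2.6 sts per cm; 49.53 × 2.6 = 128.78 sts.
Nearest multiple of 12 → 132.
20.5 inches = 52.07 cm; × 3.733 = 194.39 → 194 rows.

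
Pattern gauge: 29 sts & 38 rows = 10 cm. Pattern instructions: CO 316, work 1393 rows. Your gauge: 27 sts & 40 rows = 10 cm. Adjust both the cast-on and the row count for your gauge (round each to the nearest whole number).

Stitches: 316 × 27/29 = 294.21 → 294.
Rows: 1393 × 40/38 = 1466.32 → 1466.

Cast on 294 stitches; work 1466 rows.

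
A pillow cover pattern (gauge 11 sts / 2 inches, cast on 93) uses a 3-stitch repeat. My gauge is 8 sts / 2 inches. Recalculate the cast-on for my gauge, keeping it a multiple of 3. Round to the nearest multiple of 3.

Cast on 69 stitches.

93 × 8 / 11 = 67.64.
Nearest multiple of 3: 69.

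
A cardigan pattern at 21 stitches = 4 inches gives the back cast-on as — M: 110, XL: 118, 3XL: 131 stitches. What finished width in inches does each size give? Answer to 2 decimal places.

M 20.95 inches; XL 22.48 inches; 3XL 24.95 inches.

21/4 = 5.25 sts per in.
M: 110 / 5.25 = 20.952 → 20.95 in.
XL: 118 / 5.25 = 22.476 → 22.48 in.
3XL: 131 / 5.25 = 24.952 → 24.95 in.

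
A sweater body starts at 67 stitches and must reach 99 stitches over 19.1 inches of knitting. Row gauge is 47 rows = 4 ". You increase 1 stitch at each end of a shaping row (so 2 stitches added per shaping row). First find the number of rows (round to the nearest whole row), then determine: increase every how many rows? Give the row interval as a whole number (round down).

Rows = 19.1 × 11.75 = 224.4 → 224 rows.
Stitches to add: 32 → 16 shaping rows (at 2 st each).
224 / 16 = 14.00 → every 14 rows.

Increase every 14th row.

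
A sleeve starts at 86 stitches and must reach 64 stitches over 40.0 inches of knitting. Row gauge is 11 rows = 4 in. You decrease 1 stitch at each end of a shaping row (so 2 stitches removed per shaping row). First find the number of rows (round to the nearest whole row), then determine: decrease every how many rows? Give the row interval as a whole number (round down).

Rows = 40.0 × 2.75 = 110.0 → 110 rows.
Stitches to remove: 22 → 11 shaping rows (at 2 st each).
110 / 11 = 10.00 → every 10 rows.

Decrease every 10th row.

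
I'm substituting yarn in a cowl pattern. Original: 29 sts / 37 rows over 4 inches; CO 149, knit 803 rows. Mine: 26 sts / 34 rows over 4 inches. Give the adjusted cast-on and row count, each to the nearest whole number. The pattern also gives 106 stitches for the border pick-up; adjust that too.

Stitches: 149 × 26/29 = 133.59 → 134.
Rows: 803 × 34/37 = 737.89 → 738.
border pick-up: 106 × 26/29 = 95.03 → 95.

Cast on 134 stitches; work 738 rows; border pick-up 95 stitches.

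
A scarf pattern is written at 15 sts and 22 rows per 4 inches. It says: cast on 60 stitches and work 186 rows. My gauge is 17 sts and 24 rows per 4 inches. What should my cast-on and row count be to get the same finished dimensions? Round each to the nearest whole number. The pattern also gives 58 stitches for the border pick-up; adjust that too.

Stitches: 60 × 17/15 = 68.00 → 68.
Rows: 186 × 24/22 = 202.91 → 203.
border pick-up: 58 × 17/15 = 65.73 → 66.

Cast on 68 stitches; work 203 rows; border pick-up 66 stitches.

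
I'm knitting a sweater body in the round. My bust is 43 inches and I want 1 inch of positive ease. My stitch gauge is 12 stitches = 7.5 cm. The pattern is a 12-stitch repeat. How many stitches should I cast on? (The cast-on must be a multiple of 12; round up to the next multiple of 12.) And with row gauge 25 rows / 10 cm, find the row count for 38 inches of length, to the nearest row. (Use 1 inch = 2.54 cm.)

Finished = 43 + 1 = 44 inches.
44 inches × 2.54 = 111.76 cm.
12/7.5 = 1.6 sts per cm; 111.76 × 1.6 = 178.82 sts.
Next multiple of 12 → 180.
38 inches = 96.52 cm; × 2.5 = 241.30 → 241 rows.

Cast on 180 stitches; work 241 rows.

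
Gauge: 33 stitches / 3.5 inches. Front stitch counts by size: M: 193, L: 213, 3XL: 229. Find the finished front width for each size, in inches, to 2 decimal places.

33/3.5 = 9.429 sts per in.
M: 193 / 9.429 = 20.470 → 20.47 in.
L: 213 / 9.429 = 22.591 → 22.59 in.
3XL: 229 / 9.429 = 24.288 → 24.29 in.

M 20.47 inches; L 22.59 inches; 3XL 24.29 inches.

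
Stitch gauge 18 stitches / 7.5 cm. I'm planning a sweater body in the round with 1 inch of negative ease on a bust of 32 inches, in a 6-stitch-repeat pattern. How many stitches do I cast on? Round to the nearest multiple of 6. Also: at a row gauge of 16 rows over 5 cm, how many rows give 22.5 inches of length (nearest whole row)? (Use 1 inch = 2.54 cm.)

Cast on 186 stitches; work 183 rows.

Finished = 32 − 1 = 31 inches.
31 inches × 2.54 = 78.74 cm.
18/7.5 = 2.4 sts per cm; 78.74 × 2.4 = 188.98 sts.
Nearest multiple of 6 → 186.
22.5 inches = 57.15 cm; × 3.2 = 182.88 → 183 rows.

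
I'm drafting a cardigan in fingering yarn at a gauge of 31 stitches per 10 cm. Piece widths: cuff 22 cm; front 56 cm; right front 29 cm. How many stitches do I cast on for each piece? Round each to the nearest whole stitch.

Rate = 31/10 = 3.1 sts per cm.
cuff: 22 × 3.1 = 68.20 → 68.
front: 56 × 3.1 = 173.60 → 174.
right front: 29 × 3.1 = 89.90 → 90.

cuff 68; front 174; right front 90.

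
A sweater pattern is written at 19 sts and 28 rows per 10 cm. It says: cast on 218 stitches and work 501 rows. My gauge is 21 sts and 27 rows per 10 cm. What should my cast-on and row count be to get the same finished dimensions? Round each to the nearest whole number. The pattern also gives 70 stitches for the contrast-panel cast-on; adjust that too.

Cast on 241 stitches; work 483 rows; contrast-panel cast-on 77 stitches.

Stitches: 218 × 21/19 = 240.95 → 241.
Rows: 501 × 27/28 = 483.11 → 483.
contrast-panel cast-on: 70 × 21/19 = 77.37 → 77.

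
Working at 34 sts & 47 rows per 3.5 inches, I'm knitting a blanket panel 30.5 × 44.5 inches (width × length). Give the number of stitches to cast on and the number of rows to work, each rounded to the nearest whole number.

Stitch gauge = 34/3.5 = 9.714 sts/in; 30.5 × 9.714 = 296.29 → 296 sts.
Row gauge = 47/3.5 = 13.429 rows/in; 44.5 × 13.429 = 597.57 → 598 rows.

Cast on 296 stitches and work 598 rows.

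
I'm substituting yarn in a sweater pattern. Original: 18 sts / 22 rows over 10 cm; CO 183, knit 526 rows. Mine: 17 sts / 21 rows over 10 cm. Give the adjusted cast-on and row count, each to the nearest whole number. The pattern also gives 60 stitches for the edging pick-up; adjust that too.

Cast on 173 stitches; work 502 rows; edging pick-up 57 stitches.

Stitches: 183 × 17/18 = 172.83 → 173.
Rows: 526 × 21/22 = 502.09 → 502.
edging pick-up: 60 × 17/18 = 56.67 → 57.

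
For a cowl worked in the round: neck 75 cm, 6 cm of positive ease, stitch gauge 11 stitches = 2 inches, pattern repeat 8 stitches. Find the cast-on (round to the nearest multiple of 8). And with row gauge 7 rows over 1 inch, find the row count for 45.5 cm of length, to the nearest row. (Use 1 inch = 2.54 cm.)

Finished = 75 + 6 = 81 cm.
81 cm × 1/2.54 = 31.89 inches.
11/2 = 5.5 sts per in; 31.89 × 5.5 = 175.39 sts.
Nearest multiple of 8 → 176.
45.5 cm = 17.91 inches; × 7 = 125.39 → 125 rows.

Cast on 176 stitches; work 125 rows.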